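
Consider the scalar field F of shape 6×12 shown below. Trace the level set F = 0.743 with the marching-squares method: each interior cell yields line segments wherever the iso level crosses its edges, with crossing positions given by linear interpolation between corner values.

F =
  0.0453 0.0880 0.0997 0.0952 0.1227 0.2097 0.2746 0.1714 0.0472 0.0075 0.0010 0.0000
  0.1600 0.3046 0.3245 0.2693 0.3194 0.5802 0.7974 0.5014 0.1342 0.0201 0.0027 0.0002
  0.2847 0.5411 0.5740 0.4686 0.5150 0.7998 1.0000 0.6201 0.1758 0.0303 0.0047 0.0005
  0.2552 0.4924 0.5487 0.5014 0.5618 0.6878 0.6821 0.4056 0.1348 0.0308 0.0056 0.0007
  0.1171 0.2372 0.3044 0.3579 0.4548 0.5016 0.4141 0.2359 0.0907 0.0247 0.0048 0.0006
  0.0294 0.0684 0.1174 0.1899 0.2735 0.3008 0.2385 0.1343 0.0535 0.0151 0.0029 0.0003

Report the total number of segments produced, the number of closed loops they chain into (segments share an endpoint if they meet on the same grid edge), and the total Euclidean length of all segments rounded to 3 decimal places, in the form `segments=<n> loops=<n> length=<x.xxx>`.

segments=8 loops=1 length=5.622

cell (0,5): code 0100 → (0.896,6.000)–(1.000,5.750)
cell (0,6): code 1000 → (1.000,6.184)–(0.896,6.000)
cell (1,4): code 0100 → (1.741,5.000)–(2.000,4.801)
cell (1,5): code 1110 → (1.000,5.750)–(1.741,5.000)
cell (1,6): code 1001 → (2.000,6.676)–(1.000,6.184)
cell (2,4): code 0010 → (2.000,4.801)–(2.507,5.000)
cell (2,5): code 0011 → (2.507,5.000)–(2.808,6.000)
cell (2,6): code 0001 → (2.808,6.000)–(2.000,6.676)
total: 8 segments, chained into 1 closed loop(s), length Σ = 5.621538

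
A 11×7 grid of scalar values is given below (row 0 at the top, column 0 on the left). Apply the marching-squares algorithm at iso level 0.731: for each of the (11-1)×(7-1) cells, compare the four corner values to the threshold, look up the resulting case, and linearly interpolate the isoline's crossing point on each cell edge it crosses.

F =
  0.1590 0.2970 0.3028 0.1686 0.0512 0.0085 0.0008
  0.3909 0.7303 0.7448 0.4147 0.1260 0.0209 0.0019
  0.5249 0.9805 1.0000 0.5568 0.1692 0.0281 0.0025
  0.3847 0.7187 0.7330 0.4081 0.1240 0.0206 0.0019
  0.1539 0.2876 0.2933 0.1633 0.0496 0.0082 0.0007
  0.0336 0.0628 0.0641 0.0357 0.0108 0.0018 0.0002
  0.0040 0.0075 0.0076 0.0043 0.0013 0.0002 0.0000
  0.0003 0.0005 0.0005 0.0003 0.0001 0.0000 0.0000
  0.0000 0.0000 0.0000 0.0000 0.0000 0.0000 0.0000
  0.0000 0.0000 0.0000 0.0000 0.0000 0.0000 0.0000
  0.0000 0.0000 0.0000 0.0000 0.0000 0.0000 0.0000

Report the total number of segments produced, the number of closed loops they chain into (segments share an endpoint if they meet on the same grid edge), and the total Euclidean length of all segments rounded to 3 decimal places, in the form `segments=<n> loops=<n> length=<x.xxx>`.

segments=10 loops=1 length=6.614

cell (0,1): code 0100 → (0.969,2.000)–(1.000,1.048)
cell (0,2): code 1000 → (1.000,2.042)–(0.969,2.000)
cell (1,0): code 0100 → (1.003,1.000)–(2.000,0.452)
cell (1,1): code 1110 → (1.000,1.048)–(1.003,1.000)
cell (1,2): code 1001 → (2.000,2.607)–(1.000,2.042)
cell (2,0): code 0010 → (2.000,0.452)–(2.953,1.000)
cell (2,1): code 0111 → (2.953,1.000)–(3.000,1.860)
cell (2,2): code 1001 → (3.000,2.006)–(2.000,2.607)
cell (3,1): code 0010 → (3.000,1.860)–(3.005,2.000)
cell (3,2): code 0001 → (3.005,2.000)–(3.000,2.006)
total: 10 segments, chained into 1 closed loop(s), length Σ = 6.613858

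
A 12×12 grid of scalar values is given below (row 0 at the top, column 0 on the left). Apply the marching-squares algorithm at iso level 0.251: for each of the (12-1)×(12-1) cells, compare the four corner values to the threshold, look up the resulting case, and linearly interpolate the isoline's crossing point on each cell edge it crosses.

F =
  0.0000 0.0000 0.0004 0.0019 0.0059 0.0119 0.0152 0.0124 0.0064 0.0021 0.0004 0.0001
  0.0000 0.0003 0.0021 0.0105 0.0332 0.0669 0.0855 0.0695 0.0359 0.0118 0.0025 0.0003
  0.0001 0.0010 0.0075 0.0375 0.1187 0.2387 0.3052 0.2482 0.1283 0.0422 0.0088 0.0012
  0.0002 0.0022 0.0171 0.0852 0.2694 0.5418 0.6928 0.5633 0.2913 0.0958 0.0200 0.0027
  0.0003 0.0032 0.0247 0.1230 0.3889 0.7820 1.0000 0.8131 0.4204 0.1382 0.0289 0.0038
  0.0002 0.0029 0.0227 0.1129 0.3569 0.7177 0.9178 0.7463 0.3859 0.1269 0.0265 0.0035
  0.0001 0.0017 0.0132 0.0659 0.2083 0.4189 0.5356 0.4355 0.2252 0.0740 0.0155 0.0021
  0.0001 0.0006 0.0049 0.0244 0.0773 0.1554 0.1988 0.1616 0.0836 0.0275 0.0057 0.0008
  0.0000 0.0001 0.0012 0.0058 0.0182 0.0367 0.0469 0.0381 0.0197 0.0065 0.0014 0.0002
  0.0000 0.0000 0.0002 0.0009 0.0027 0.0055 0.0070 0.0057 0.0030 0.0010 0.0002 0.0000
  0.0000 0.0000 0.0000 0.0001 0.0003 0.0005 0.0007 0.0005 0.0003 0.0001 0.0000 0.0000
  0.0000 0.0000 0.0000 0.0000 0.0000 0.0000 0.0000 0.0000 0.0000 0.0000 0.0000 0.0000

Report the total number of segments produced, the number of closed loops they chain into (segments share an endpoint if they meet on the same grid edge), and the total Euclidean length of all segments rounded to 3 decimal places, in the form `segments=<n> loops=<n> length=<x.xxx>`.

cell (1,5): code 0100 → (1.753,6.000)–(2.000,5.185)
cell (1,6): code 1000 → (2.000,6.951)–(1.753,6.000)
cell (2,3): code 0100 → (2.878,4.000)–(3.000,3.900)
cell (2,4): code 1100 → (2.041,5.000)–(2.878,4.000)
cell (2,5): code 1110 → (2.000,5.185)–(2.041,5.000)
cell (2,6): code 1101 → (2.009,7.000)–(2.000,6.951)
cell (2,7): code 1100 → (2.753,8.000)–(2.009,7.000)
cell (2,8): code 1000 → (3.000,8.206)–(2.753,8.000)
cell (3,3): code 0110 → (3.000,3.900)–(4.000,3.481)
cell (3,8): code 1001 → (4.000,8.600)–(3.000,8.206)
cell (4,3): code 0110 → (4.000,3.481)–(5.000,3.566)
cell (4,8): code 1001 → (5.000,8.521)–(4.000,8.600)
cell (5,3): code 0010 → (5.000,3.566)–(5.713,4.000)
cell (5,4): code 0111 → (5.713,4.000)–(6.000,4.203)
cell (5,7): code 1011 → (6.000,7.877)–(5.839,8.000)
cell (5,8): code 0001 → (5.839,8.000)–(5.000,8.521)
cell (6,4): code 0010 → (6.000,4.203)–(6.637,5.000)
cell (6,5): code 0011 → (6.637,5.000)–(6.845,6.000)
cell (6,6): code 0011 → (6.845,6.000)–(6.674,7.000)
cell (6,7): code 0001 → (6.674,7.000)–(6.000,7.877)
total: 20 segments, chained into 1 closed loop(s), length Σ = 15.807859

segments=20 loops=1 length=15.808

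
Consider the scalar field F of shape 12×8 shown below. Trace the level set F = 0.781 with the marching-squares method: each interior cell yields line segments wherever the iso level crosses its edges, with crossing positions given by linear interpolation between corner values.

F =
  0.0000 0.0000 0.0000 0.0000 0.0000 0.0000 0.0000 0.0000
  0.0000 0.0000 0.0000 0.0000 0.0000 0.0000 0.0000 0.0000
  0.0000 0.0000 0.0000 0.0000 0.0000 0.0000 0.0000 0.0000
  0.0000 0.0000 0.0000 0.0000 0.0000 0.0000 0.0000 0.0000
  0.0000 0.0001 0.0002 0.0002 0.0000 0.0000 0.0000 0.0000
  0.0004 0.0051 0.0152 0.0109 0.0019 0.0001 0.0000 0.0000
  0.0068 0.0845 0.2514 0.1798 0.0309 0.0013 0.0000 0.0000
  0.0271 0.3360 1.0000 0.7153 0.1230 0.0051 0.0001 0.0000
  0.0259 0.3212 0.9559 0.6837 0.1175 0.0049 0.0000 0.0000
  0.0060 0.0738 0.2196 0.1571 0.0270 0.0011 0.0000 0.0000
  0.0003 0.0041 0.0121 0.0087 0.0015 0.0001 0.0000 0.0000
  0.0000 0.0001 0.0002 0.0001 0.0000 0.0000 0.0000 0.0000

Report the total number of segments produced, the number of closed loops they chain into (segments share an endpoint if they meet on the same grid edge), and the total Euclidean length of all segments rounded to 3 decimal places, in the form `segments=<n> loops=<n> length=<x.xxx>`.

cell (6,1): code 0100 → (6.707,2.000)–(7.000,1.670)
cell (6,2): code 1000 → (7.000,2.769)–(6.707,2.000)
cell (7,1): code 0110 → (7.000,1.670)–(8.000,1.724)
cell (7,2): code 1001 → (8.000,2.643)–(7.000,2.769)
cell (8,1): code 0010 → (8.000,1.724)–(8.238,2.000)
cell (8,2): code 0001 → (8.238,2.000)–(8.000,2.643)
total: 6 segments, chained into 1 closed loop(s), length Σ = 4.322170

segments=6 loops=1 length=4.322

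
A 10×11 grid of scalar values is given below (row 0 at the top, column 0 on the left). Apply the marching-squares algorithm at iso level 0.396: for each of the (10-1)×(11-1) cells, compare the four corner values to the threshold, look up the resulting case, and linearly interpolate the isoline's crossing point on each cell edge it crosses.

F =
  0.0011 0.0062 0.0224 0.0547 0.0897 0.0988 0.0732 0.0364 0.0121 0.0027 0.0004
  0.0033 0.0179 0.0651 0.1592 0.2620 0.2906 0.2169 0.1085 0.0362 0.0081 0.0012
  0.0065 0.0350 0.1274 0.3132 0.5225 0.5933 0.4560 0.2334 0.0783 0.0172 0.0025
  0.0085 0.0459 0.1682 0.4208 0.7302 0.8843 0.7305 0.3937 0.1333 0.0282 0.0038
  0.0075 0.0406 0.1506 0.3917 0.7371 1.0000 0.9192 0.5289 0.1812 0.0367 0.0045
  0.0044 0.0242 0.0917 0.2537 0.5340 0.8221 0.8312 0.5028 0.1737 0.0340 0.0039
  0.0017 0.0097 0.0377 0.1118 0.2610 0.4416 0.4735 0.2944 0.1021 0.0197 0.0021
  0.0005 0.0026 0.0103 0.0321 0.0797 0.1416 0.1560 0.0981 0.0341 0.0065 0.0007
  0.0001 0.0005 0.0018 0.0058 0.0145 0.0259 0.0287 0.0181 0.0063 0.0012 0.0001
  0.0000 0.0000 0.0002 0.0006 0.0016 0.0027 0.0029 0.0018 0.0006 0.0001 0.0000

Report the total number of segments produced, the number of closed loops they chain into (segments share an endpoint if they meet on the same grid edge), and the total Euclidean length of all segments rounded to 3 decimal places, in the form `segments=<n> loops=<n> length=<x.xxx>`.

cell (1,3): code 0100 → (1.514,4.000)–(2.000,3.396)
cell (1,4): code 1100 → (1.348,5.000)–(1.514,4.000)
cell (1,5): code 1100 → (1.749,6.000)–(1.348,5.000)
cell (1,6): code 1000 → (2.000,6.270)–(1.749,6.000)
cell (2,2): code 0100 → (2.770,3.000)–(3.000,2.902)
cell (2,3): code 1110 → (2.000,3.396)–(2.770,3.000)
cell (2,6): code 1001 → (3.000,6.993)–(2.000,6.270)
cell (3,2): code 0010 → (3.000,2.902)–(3.852,3.000)
cell (3,3): code 0111 → (3.852,3.000)–(4.000,3.012)
cell (3,6): code 1101 → (3.017,7.000)–(3.000,6.993)
cell (3,7): code 1000 → (4.000,7.382)–(3.017,7.000)
cell (4,3): code 0110 → (4.000,3.012)–(5.000,3.508)
cell (4,7): code 1001 → (5.000,7.325)–(4.000,7.382)
cell (5,3): code 0010 → (5.000,3.508)–(5.505,4.000)
cell (5,4): code 0111 → (5.505,4.000)–(6.000,4.748)
cell (5,6): code 1011 → (6.000,6.433)–(5.512,7.000)
cell (5,7): code 0001 → (5.512,7.000)–(5.000,7.325)
cell (6,4): code 0010 → (6.000,4.748)–(6.152,5.000)
cell (6,5): code 0011 → (6.152,5.000)–(6.244,6.000)
cell (6,6): code 0001 → (6.244,6.000)–(6.000,6.433)
total: 20 segments, chained into 1 closed loop(s), length Σ = 14.533767

segments=20 loops=1 length=14.534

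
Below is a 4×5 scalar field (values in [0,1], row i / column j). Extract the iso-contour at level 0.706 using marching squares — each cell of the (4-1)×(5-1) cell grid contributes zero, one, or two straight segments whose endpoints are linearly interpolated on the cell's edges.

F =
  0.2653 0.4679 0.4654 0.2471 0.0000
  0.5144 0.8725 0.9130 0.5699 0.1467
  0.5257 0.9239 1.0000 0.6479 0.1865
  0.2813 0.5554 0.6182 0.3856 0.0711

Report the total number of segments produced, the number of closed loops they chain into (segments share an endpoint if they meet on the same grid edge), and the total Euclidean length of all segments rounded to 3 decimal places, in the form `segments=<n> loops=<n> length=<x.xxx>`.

segments=8 loops=1 length=7.370

cell (0,0): code 0100 → (0.588,1.000)–(1.000,0.535)
cell (0,1): code 1100 → (0.538,2.000)–(0.588,1.000)
cell (0,2): code 1000 → (1.000,2.603)–(0.538,2.000)
cell (1,0): code 0110 → (1.000,0.535)–(2.000,0.453)
cell (1,2): code 1001 → (2.000,2.835)–(1.000,2.603)
cell (2,0): code 0010 → (2.000,0.453)–(2.591,1.000)
cell (2,1): code 0011 → (2.591,1.000)–(2.770,2.000)
cell (2,2): code 0001 → (2.770,2.000)–(2.000,2.835)
total: 8 segments, chained into 1 closed loop(s), length Σ = 7.369613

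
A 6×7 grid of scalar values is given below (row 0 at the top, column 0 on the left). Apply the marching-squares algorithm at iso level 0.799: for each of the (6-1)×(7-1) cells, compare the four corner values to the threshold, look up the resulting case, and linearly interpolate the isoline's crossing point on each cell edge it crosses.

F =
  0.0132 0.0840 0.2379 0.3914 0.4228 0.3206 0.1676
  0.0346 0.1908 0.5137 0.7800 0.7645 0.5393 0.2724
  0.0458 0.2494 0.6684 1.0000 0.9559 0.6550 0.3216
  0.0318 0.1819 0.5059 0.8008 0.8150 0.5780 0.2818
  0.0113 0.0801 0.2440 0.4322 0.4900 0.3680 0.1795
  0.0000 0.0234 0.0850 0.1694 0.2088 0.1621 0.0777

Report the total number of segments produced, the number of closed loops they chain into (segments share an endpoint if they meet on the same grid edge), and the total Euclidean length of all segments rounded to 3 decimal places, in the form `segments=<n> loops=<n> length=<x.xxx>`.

segments=8 loops=1 length=6.429

cell (1,2): code 0100 → (1.086,3.000)–(2.000,2.394)
cell (1,3): code 1100 → (1.180,4.000)–(1.086,3.000)
cell (1,4): code 1000 → (2.000,4.521)–(1.180,4.000)
cell (2,2): code 0110 → (2.000,2.394)–(3.000,2.994)
cell (2,4): code 1001 → (3.000,4.068)–(2.000,4.521)
cell (3,2): code 0010 → (3.000,2.994)–(3.005,3.000)
cell (3,3): code 0011 → (3.005,3.000)–(3.049,4.000)
cell (3,4): code 0001 → (3.049,4.000)–(3.000,4.068)
total: 8 segments, chained into 1 closed loop(s), length Σ = 6.429133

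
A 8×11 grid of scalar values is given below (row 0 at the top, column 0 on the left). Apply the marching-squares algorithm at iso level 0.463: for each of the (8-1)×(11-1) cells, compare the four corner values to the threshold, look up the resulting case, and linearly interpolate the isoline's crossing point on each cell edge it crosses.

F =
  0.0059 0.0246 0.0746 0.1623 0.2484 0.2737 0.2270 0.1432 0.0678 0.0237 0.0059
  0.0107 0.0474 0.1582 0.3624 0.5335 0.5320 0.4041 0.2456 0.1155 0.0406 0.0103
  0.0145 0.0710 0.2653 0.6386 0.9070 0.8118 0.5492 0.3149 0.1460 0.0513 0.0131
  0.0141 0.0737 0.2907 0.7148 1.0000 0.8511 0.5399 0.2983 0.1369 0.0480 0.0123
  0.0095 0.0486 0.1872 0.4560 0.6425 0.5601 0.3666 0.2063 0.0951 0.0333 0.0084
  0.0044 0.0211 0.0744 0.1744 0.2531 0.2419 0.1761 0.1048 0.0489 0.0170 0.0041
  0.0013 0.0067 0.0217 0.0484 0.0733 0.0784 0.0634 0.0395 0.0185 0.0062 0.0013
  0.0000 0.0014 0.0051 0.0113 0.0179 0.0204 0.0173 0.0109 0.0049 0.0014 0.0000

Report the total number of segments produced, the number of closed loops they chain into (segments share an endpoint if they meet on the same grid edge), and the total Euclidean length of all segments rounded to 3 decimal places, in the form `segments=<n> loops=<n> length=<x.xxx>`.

segments=16 loops=1 length=12.032

cell (0,3): code 0100 → (0.753,4.000)–(1.000,3.588)
cell (0,4): code 1100 → (0.733,5.000)–(0.753,4.000)
cell (0,5): code 1000 → (1.000,5.539)–(0.733,5.000)
cell (1,2): code 0100 → (1.364,3.000)–(2.000,2.530)
cell (1,3): code 1110 → (1.000,3.588)–(1.364,3.000)
cell (1,5): code 1101 → (1.406,6.000)–(1.000,5.539)
cell (1,6): code 1000 → (2.000,6.368)–(1.406,6.000)
cell (2,2): code 0110 → (2.000,2.530)–(3.000,2.406)
cell (2,6): code 1001 → (3.000,6.318)–(2.000,6.368)
cell (3,2): code 0010 → (3.000,2.406)–(3.973,3.000)
cell (3,3): code 0111 → (3.973,3.000)–(4.000,3.038)
cell (3,5): code 1011 → (4.000,5.502)–(3.444,6.000)
cell (3,6): code 0001 → (3.444,6.000)–(3.000,6.318)
cell (4,3): code 0010 → (4.000,3.038)–(4.461,4.000)
cell (4,4): code 0011 → (4.461,4.000)–(4.305,5.000)
cell (4,5): code 0001 → (4.305,5.000)–(4.000,5.502)
total: 16 segments, chained into 1 closed loop(s), length Σ = 12.032139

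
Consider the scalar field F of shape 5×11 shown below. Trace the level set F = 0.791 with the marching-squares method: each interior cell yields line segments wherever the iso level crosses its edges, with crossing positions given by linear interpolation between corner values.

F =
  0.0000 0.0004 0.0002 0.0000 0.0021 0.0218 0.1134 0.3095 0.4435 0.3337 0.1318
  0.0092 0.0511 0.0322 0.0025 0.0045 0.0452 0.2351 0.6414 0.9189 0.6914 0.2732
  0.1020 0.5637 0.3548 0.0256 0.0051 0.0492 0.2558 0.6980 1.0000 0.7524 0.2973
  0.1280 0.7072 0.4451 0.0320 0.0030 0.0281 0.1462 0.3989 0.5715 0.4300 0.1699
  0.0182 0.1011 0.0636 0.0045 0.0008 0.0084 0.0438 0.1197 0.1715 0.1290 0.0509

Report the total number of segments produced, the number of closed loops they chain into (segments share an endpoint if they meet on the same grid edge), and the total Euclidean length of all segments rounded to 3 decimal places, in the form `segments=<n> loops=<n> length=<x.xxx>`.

cell (0,7): code 0100 → (0.731,8.000)–(1.000,7.539)
cell (0,8): code 1000 → (1.000,8.562)–(0.731,8.000)
cell (1,7): code 0110 → (1.000,7.539)–(2.000,7.308)
cell (1,8): code 1001 → (2.000,8.844)–(1.000,8.562)
cell (2,7): code 0010 → (2.000,7.308)–(2.488,8.000)
cell (2,8): code 0001 → (2.488,8.000)–(2.000,8.844)
total: 6 segments, chained into 1 closed loop(s), length Σ = 5.043826

segments=6 loops=1 length=5.044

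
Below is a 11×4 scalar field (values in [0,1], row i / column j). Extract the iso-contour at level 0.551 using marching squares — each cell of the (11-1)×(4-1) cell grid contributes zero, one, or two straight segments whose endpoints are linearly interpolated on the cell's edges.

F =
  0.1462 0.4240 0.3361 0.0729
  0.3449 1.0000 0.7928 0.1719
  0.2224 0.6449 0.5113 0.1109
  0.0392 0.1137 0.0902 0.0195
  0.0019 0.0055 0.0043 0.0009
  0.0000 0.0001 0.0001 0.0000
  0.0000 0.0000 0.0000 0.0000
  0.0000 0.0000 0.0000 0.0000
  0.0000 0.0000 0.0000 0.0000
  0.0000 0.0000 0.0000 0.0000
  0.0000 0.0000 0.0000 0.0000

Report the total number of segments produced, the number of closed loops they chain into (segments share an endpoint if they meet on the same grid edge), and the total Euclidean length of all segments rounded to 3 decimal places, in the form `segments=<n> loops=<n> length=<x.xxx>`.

cell (0,0): code 0100 → (0.220,1.000)–(1.000,0.315)
cell (0,1): code 1100 → (0.471,2.000)–(0.220,1.000)
cell (0,2): code 1000 → (1.000,2.389)–(0.471,2.000)
cell (1,0): code 0110 → (1.000,0.315)–(2.000,0.778)
cell (1,1): code 1011 → (2.000,1.703)–(1.859,2.000)
cell (1,2): code 0001 → (1.859,2.000)–(1.000,2.389)
cell (2,0): code 0010 → (2.000,0.778)–(2.177,1.000)
cell (2,1): code 0001 → (2.177,1.000)–(2.000,1.703)
total: 8 segments, chained into 1 closed loop(s), length Σ = 6.108825

segments=8 loops=1 length=6.109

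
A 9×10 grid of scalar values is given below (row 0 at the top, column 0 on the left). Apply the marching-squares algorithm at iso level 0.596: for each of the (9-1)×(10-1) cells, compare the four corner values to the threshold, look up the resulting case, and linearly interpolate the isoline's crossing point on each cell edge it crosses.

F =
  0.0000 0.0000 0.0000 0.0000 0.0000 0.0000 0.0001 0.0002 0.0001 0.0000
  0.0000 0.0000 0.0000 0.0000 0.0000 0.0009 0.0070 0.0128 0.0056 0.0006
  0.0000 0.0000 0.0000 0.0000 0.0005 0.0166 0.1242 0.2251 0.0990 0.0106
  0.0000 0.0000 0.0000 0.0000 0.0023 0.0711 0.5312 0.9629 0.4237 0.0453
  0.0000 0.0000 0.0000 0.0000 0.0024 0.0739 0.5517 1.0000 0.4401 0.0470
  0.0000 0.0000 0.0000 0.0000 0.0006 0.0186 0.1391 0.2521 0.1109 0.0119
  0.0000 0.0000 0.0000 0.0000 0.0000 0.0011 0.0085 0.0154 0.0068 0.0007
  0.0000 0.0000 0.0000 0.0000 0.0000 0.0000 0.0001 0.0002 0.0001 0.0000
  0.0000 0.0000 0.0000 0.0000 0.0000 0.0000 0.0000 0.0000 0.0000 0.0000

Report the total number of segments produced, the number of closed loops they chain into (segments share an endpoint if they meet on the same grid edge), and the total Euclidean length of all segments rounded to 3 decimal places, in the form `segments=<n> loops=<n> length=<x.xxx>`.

cell (2,6): code 0100 → (2.503,7.000)–(3.000,6.150)
cell (2,7): code 1000 → (3.000,7.680)–(2.503,7.000)
cell (3,6): code 0110 → (3.000,6.150)–(4.000,6.099)
cell (3,7): code 1001 → (4.000,7.722)–(3.000,7.680)
cell (4,6): code 0010 → (4.000,6.099)–(4.540,7.000)
cell (4,7): code 0001 → (4.540,7.000)–(4.000,7.722)
total: 6 segments, chained into 1 closed loop(s), length Σ = 5.781683

segments=6 loops=1 length=5.782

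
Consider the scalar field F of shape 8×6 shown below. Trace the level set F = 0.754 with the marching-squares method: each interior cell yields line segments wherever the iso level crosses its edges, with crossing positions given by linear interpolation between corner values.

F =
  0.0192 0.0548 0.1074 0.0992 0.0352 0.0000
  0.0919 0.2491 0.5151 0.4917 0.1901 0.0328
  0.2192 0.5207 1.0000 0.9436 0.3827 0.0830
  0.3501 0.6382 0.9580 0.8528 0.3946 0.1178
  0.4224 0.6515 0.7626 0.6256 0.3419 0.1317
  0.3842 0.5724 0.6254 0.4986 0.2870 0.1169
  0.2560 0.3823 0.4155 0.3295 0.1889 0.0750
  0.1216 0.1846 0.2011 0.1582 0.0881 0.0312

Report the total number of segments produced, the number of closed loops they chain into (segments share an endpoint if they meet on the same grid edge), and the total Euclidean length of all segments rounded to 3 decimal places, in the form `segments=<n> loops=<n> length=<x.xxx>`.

cell (1,1): code 0100 → (1.493,2.000)–(2.000,1.487)
cell (1,2): code 1100 → (1.580,3.000)–(1.493,2.000)
cell (1,3): code 1000 → (2.000,3.338)–(1.580,3.000)
cell (2,1): code 0110 → (2.000,1.487)–(3.000,1.362)
cell (2,3): code 1001 → (3.000,3.216)–(2.000,3.338)
cell (3,1): code 0110 → (3.000,1.362)–(4.000,1.923)
cell (3,2): code 1011 → (4.000,2.063)–(3.435,3.000)
cell (3,3): code 0001 → (3.435,3.000)–(3.000,3.216)
cell (4,1): code 0010 → (4.000,1.923)–(4.063,2.000)
cell (4,2): code 0001 → (4.063,2.000)–(4.000,2.063)
total: 10 segments, chained into 1 closed loop(s), length Σ = 7.193993

segments=10 loops=1 length=7.194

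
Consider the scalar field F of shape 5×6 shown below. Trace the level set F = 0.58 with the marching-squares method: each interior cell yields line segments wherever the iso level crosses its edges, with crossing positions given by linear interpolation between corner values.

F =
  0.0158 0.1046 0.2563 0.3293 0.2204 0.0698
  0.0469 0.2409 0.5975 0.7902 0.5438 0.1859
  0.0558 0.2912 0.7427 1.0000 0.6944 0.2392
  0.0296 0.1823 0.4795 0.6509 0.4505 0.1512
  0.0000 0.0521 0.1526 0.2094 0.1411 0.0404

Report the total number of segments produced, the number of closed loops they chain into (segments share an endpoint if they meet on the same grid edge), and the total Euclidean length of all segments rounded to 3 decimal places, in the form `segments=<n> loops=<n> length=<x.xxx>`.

segments=12 loops=1 length=7.862

cell (0,1): code 0100 → (0.949,2.000)–(1.000,1.951)
cell (0,2): code 1100 → (0.544,3.000)–(0.949,2.000)
cell (0,3): code 1000 → (1.000,3.853)–(0.544,3.000)
cell (1,1): code 0110 → (1.000,1.951)–(2.000,1.640)
cell (1,3): code 1101 → (1.240,4.000)–(1.000,3.853)
cell (1,4): code 1000 → (2.000,4.251)–(1.240,4.000)
cell (2,1): code 0010 → (2.000,1.640)–(2.618,2.000)
cell (2,2): code 0111 → (2.618,2.000)–(3.000,2.586)
cell (2,3): code 1011 → (3.000,3.354)–(2.469,4.000)
cell (2,4): code 0001 → (2.469,4.000)–(2.000,4.251)
cell (3,2): code 0010 → (3.000,2.586)–(3.161,3.000)
cell (3,3): code 0001 → (3.161,3.000)–(3.000,3.354)
total: 12 segments, chained into 1 closed loop(s), length Σ = 7.862304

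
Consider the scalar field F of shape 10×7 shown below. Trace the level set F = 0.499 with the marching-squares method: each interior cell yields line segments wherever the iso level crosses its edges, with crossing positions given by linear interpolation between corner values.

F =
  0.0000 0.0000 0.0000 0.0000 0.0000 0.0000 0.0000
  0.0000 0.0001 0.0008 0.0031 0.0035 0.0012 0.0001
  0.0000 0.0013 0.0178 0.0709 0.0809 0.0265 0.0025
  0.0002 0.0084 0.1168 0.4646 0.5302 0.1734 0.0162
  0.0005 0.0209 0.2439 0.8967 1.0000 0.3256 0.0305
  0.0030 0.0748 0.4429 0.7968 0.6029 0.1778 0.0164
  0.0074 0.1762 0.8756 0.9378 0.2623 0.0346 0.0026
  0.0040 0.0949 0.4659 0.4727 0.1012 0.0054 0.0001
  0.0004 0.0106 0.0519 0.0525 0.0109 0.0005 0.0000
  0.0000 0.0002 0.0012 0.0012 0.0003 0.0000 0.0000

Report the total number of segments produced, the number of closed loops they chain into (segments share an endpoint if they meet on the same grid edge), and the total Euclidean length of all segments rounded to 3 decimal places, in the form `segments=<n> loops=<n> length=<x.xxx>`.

segments=14 loops=1 length=11.175

cell (2,3): code 0100 → (2.931,4.000)–(3.000,3.524)
cell (2,4): code 1000 → (3.000,4.087)–(2.931,4.000)
cell (3,2): code 0100 → (3.080,3.000)–(4.000,2.391)
cell (3,3): code 1110 → (3.000,3.524)–(3.080,3.000)
cell (3,4): code 1001 → (4.000,4.743)–(3.000,4.087)
cell (4,2): code 0110 → (4.000,2.391)–(5.000,2.159)
cell (4,4): code 1001 → (5.000,4.244)–(4.000,4.743)
cell (5,1): code 0100 → (5.130,2.000)–(6.000,1.462)
cell (5,2): code 1110 → (5.000,2.159)–(5.130,2.000)
cell (5,3): code 1011 → (6.000,3.650)–(5.305,4.000)
cell (5,4): code 0001 → (5.305,4.000)–(5.000,4.244)
cell (6,1): code 0010 → (6.000,1.462)–(6.919,2.000)
cell (6,2): code 0011 → (6.919,2.000)–(6.943,3.000)
cell (6,3): code 0001 → (6.943,3.000)–(6.000,3.650)
total: 14 segments, chained into 1 closed loop(s), length Σ = 11.174572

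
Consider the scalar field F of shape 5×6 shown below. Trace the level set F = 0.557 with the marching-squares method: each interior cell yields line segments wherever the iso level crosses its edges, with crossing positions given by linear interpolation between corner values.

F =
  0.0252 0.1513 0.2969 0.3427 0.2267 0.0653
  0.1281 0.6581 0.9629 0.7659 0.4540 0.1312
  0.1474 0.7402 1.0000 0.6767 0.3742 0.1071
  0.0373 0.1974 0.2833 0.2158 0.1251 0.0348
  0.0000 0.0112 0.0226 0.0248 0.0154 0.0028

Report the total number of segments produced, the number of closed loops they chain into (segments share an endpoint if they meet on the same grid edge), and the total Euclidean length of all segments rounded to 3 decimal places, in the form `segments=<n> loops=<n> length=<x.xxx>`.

cell (0,0): code 0100 → (0.801,1.000)–(1.000,0.809)
cell (0,1): code 1100 → (0.391,2.000)–(0.801,1.000)
cell (0,2): code 1100 → (0.506,3.000)–(0.391,2.000)
cell (0,3): code 1000 → (1.000,3.670)–(0.506,3.000)
cell (1,0): code 0110 → (1.000,0.809)–(2.000,0.691)
cell (1,3): code 1001 → (2.000,3.396)–(1.000,3.670)
cell (2,0): code 0010 → (2.000,0.691)–(2.338,1.000)
cell (2,1): code 0011 → (2.338,1.000)–(2.618,2.000)
cell (2,2): code 0011 → (2.618,2.000)–(2.260,3.000)
cell (2,3): code 0001 → (2.260,3.000)–(2.000,3.396)
total: 10 segments, chained into 1 closed loop(s), length Σ = 8.271186

segments=10 loops=1 length=8.271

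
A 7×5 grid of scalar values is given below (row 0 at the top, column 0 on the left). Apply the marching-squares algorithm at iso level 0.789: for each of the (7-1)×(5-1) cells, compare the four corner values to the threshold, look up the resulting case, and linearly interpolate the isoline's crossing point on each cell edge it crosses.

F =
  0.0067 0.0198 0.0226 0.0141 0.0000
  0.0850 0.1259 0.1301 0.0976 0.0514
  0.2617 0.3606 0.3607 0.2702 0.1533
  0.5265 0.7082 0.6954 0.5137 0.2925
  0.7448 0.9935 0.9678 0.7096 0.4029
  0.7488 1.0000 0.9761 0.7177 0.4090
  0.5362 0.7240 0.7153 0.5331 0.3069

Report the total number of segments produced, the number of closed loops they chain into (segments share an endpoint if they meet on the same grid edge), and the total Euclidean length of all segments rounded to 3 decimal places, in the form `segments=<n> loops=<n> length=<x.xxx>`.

segments=8 loops=1 length=8.204

cell (3,0): code 0100 → (3.283,1.000)–(4.000,0.178)
cell (3,1): code 1100 → (3.344,2.000)–(3.283,1.000)
cell (3,2): code 1000 → (4.000,2.692)–(3.344,2.000)
cell (4,0): code 0110 → (4.000,0.178)–(5.000,0.160)
cell (4,2): code 1001 → (5.000,2.724)–(4.000,2.692)
cell (5,0): code 0010 → (5.000,0.160)–(5.764,1.000)
cell (5,1): code 0011 → (5.764,1.000)–(5.717,2.000)
cell (5,2): code 0001 → (5.717,2.000)–(5.000,2.724)
total: 8 segments, chained into 1 closed loop(s), length Σ = 8.203632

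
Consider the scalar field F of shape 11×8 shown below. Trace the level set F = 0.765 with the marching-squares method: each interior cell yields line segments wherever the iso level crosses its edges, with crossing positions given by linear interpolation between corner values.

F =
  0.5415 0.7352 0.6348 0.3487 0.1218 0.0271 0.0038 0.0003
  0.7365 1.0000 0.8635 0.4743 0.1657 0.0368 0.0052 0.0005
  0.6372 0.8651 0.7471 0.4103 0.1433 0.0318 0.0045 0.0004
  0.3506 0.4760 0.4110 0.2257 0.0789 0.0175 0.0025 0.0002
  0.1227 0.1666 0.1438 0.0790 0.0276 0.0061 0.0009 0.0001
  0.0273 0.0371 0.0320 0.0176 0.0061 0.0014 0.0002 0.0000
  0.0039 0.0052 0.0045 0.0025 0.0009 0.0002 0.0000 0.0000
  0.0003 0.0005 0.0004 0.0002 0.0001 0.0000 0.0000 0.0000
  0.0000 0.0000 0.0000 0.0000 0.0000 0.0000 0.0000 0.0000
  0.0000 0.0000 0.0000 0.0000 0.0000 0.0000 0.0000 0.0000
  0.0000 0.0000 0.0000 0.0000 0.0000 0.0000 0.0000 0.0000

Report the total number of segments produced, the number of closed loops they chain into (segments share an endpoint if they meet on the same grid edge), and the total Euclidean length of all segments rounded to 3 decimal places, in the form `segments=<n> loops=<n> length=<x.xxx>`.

cell (0,0): code 0100 → (0.113,1.000)–(1.000,0.108)
cell (0,1): code 1100 → (0.569,2.000)–(0.113,1.000)
cell (0,2): code 1000 → (1.000,2.253)–(0.569,2.000)
cell (1,0): code 0110 → (1.000,0.108)–(2.000,0.561)
cell (1,1): code 1011 → (2.000,1.848)–(1.846,2.000)
cell (1,2): code 0001 → (1.846,2.000)–(1.000,2.253)
cell (2,0): code 0010 → (2.000,0.561)–(2.257,1.000)
cell (2,1): code 0001 → (2.257,1.000)–(2.000,1.848)
total: 8 segments, chained into 1 closed loop(s), length Σ = 6.449493

segments=8 loops=1 length=6.449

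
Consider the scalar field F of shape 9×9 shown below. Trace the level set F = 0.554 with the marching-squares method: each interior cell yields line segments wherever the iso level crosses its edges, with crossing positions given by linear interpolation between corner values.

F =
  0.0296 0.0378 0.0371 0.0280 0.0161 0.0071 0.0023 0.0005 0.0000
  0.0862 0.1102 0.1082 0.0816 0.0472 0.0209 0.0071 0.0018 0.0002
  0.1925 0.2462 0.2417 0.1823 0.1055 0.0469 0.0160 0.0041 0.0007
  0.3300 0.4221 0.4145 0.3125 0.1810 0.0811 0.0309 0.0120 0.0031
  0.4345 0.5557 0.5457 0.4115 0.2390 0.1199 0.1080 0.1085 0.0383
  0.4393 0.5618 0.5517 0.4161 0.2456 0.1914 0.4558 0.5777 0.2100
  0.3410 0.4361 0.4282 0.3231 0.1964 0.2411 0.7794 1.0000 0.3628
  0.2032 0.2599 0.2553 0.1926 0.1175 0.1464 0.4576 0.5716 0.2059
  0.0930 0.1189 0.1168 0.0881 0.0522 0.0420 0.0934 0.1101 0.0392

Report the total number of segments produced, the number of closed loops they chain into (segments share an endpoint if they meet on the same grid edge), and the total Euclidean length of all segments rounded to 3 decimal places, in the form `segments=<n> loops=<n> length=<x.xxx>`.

cell (3,0): code 0100 → (3.987,1.000)–(4.000,0.986)
cell (3,1): code 1000 → (4.000,1.170)–(3.987,1.000)
cell (4,0): code 0110 → (4.000,0.986)–(5.000,0.936)
cell (4,1): code 1001 → (5.000,1.772)–(4.000,1.170)
cell (4,6): code 0100 → (4.949,7.000)–(5.000,6.806)
cell (4,7): code 1000 → (5.000,7.064)–(4.949,7.000)
cell (5,0): code 0010 → (5.000,0.936)–(5.062,1.000)
cell (5,1): code 0001 → (5.062,1.000)–(5.000,1.772)
cell (5,5): code 0100 → (5.303,6.000)–(6.000,5.581)
cell (5,6): code 1110 → (5.000,6.806)–(5.303,6.000)
cell (5,7): code 1001 → (6.000,7.700)–(5.000,7.064)
cell (6,5): code 0010 → (6.000,5.581)–(6.700,6.000)
cell (6,6): code 0111 → (6.700,6.000)–(7.000,6.846)
cell (6,7): code 1001 → (7.000,7.048)–(6.000,7.700)
cell (7,6): code 0010 → (7.000,6.846)–(7.038,7.000)
cell (7,7): code 0001 → (7.038,7.000)–(7.000,7.048)
total: 16 segments, chained into 2 closed loop(s), length Σ = 9.490101

segments=16 loops=2 length=9.490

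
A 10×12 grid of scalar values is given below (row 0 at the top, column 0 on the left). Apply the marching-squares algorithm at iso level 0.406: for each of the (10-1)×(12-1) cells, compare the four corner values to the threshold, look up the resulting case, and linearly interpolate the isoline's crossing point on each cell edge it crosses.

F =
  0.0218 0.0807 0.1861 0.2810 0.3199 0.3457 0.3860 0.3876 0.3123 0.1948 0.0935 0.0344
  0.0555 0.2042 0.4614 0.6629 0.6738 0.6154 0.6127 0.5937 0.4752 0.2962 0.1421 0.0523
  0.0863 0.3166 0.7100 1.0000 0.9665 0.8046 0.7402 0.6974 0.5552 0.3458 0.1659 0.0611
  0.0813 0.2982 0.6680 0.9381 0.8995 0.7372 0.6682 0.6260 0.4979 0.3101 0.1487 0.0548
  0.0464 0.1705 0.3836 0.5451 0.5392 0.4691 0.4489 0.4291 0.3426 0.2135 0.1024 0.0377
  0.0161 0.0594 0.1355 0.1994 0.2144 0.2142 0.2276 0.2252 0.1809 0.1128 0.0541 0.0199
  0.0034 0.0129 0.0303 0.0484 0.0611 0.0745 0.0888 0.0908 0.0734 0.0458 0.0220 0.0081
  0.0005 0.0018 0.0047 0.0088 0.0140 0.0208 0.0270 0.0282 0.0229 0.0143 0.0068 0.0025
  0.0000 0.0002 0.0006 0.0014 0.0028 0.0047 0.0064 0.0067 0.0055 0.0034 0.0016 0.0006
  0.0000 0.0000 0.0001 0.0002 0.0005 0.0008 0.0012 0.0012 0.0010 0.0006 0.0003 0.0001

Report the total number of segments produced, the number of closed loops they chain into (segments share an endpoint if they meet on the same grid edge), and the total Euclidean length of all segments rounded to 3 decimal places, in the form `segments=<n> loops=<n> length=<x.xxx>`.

cell (0,1): code 0100 → (0.799,2.000)–(1.000,1.785)
cell (0,2): code 1100 → (0.327,3.000)–(0.799,2.000)
cell (0,3): code 1100 → (0.243,4.000)–(0.327,3.000)
cell (0,4): code 1100 → (0.224,5.000)–(0.243,4.000)
cell (0,5): code 1100 → (0.088,6.000)–(0.224,5.000)
cell (0,6): code 1100 → (0.089,7.000)–(0.088,6.000)
cell (0,7): code 1100 → (0.575,8.000)–(0.089,7.000)
cell (0,8): code 1000 → (1.000,8.387)–(0.575,8.000)
cell (1,1): code 0110 → (1.000,1.785)–(2.000,1.227)
cell (1,8): code 1001 → (2.000,8.713)–(1.000,8.387)
cell (2,1): code 0110 → (2.000,1.227)–(3.000,1.292)
cell (2,8): code 1001 → (3.000,8.489)–(2.000,8.713)
cell (3,1): code 0010 → (3.000,1.292)–(3.921,2.000)
cell (3,2): code 0111 → (3.921,2.000)–(4.000,2.139)
cell (3,7): code 1011 → (4.000,7.267)–(3.592,8.000)
cell (3,8): code 0001 → (3.592,8.000)–(3.000,8.489)
cell (4,2): code 0010 → (4.000,2.139)–(4.402,3.000)
cell (4,3): code 0011 → (4.402,3.000)–(4.410,4.000)
cell (4,4): code 0011 → (4.410,4.000)–(4.248,5.000)
cell (4,5): code 0011 → (4.248,5.000)–(4.194,6.000)
cell (4,6): code 0011 → (4.194,6.000)–(4.113,7.000)
cell (4,7): code 0001 → (4.113,7.000)–(4.000,7.267)
total: 22 segments, chained into 1 closed loop(s), length Σ = 19.509729

segments=22 loops=1 length=19.510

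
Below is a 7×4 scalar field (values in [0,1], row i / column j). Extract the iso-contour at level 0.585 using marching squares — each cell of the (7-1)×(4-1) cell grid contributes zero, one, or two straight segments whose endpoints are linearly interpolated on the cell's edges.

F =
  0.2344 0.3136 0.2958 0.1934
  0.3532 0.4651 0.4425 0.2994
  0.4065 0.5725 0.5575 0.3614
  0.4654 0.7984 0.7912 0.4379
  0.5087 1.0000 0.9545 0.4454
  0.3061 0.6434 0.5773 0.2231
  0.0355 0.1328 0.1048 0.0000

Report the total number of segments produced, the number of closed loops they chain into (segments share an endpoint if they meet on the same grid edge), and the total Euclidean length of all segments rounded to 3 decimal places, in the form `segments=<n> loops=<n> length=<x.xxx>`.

segments=10 loops=1 length=8.872

cell (2,0): code 0100 → (2.055,1.000)–(3.000,0.359)
cell (2,1): code 1100 → (2.118,2.000)–(2.055,1.000)
cell (2,2): code 1000 → (3.000,2.584)–(2.118,2.000)
cell (3,0): code 0110 → (3.000,0.359)–(4.000,0.155)
cell (3,2): code 1001 → (4.000,2.726)–(3.000,2.584)
cell (4,0): code 0110 → (4.000,0.155)–(5.000,0.827)
cell (4,1): code 1011 → (5.000,1.884)–(4.980,2.000)
cell (4,2): code 0001 → (4.980,2.000)–(4.000,2.726)
cell (5,0): code 0010 → (5.000,0.827)–(5.114,1.000)
cell (5,1): code 0001 → (5.114,1.000)–(5.000,1.884)
total: 10 segments, chained into 1 closed loop(s), length Σ = 8.872365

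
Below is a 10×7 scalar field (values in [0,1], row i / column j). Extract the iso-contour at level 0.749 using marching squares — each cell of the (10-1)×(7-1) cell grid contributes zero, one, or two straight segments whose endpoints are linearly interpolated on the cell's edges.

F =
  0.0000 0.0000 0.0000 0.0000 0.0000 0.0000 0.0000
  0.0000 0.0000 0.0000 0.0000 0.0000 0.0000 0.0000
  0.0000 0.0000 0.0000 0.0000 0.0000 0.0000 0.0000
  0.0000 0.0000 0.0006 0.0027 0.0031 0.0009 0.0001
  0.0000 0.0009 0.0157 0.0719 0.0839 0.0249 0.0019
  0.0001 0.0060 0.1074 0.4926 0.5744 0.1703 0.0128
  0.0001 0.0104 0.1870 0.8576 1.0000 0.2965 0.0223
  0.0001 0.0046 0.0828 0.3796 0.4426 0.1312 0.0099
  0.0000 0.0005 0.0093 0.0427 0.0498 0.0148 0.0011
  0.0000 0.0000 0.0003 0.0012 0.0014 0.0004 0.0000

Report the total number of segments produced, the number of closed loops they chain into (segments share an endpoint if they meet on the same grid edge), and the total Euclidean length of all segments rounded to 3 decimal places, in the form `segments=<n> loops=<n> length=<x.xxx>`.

segments=6 loops=1 length=3.948

cell (5,2): code 0100 → (5.702,3.000)–(6.000,2.838)
cell (5,3): code 1100 → (5.410,4.000)–(5.702,3.000)
cell (5,4): code 1000 → (6.000,4.357)–(5.410,4.000)
cell (6,2): code 0010 → (6.000,2.838)–(6.227,3.000)
cell (6,3): code 0011 → (6.227,3.000)–(6.450,4.000)
cell (6,4): code 0001 → (6.450,4.000)–(6.000,4.357)
total: 6 segments, chained into 1 closed loop(s), length Σ = 3.947967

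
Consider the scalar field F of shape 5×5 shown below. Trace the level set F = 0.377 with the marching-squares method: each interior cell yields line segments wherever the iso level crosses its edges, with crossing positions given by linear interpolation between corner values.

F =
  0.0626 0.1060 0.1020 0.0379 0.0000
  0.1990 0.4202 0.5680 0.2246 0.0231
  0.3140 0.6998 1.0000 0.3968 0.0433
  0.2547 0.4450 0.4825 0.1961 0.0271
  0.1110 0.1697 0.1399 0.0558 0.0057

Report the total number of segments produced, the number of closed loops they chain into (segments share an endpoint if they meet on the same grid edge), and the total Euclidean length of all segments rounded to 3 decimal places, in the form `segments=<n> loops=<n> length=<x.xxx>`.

cell (0,0): code 0100 → (0.863,1.000)–(1.000,0.805)
cell (0,1): code 1100 → (0.590,2.000)–(0.863,1.000)
cell (0,2): code 1000 → (1.000,2.556)–(0.590,2.000)
cell (1,0): code 0110 → (1.000,0.805)–(2.000,0.163)
cell (1,2): code 1101 → (1.885,3.000)–(1.000,2.556)
cell (1,3): code 1000 → (2.000,3.056)–(1.885,3.000)
cell (2,0): code 0110 → (2.000,0.163)–(3.000,0.643)
cell (2,2): code 1011 → (3.000,2.368)–(2.099,3.000)
cell (2,3): code 0001 → (2.099,3.000)–(2.000,3.056)
cell (3,0): code 0010 → (3.000,0.643)–(3.247,1.000)
cell (3,1): code 0011 → (3.247,1.000)–(3.308,2.000)
cell (3,2): code 0001 → (3.308,2.000)–(3.000,2.368)
total: 12 segments, chained into 1 closed loop(s), length Σ = 8.511572

segments=12 loops=1 length=8.512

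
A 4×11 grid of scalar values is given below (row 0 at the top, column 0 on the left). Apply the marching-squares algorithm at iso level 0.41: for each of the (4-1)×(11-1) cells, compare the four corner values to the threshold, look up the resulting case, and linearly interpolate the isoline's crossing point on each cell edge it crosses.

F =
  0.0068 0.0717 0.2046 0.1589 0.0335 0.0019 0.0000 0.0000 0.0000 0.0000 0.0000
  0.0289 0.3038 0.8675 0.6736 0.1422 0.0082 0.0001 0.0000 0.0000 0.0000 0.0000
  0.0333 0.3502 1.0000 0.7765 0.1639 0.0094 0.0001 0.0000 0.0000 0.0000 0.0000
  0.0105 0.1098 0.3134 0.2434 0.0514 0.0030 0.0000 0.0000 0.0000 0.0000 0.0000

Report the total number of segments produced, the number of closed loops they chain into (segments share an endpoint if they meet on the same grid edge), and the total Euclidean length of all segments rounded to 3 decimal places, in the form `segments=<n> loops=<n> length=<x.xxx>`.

segments=8 loops=1 length=7.980

cell (0,1): code 0100 → (0.310,2.000)–(1.000,1.188)
cell (0,2): code 1100 → (0.488,3.000)–(0.310,2.000)
cell (0,3): code 1000 → (1.000,3.496)–(0.488,3.000)
cell (1,1): code 0110 → (1.000,1.188)–(2.000,1.092)
cell (1,3): code 1001 → (2.000,3.598)–(1.000,3.496)
cell (2,1): code 0010 → (2.000,1.092)–(2.859,2.000)
cell (2,2): code 0011 → (2.859,2.000)–(2.687,3.000)
cell (2,3): code 0001 → (2.687,3.000)–(2.000,3.598)
total: 8 segments, chained into 1 closed loop(s), length Σ = 7.980055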